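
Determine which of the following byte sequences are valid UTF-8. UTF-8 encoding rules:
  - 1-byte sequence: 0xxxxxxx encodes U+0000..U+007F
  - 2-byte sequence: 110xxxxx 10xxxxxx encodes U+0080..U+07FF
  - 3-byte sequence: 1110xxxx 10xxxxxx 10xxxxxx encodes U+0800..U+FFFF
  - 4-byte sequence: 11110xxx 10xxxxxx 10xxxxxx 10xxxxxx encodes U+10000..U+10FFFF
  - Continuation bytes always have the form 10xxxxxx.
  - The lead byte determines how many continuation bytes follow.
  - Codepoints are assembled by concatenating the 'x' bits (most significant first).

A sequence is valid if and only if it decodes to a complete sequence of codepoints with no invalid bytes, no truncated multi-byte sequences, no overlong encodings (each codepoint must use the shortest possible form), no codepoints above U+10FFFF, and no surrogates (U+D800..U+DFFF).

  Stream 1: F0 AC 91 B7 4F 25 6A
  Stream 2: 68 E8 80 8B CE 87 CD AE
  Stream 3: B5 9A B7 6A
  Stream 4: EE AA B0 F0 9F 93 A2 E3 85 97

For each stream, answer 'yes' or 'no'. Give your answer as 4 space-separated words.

Stream 1: decodes cleanly. VALID
Stream 2: decodes cleanly. VALID
Stream 3: error at byte offset 0. INVALID
Stream 4: decodes cleanly. VALID

Answer: yes yes no yes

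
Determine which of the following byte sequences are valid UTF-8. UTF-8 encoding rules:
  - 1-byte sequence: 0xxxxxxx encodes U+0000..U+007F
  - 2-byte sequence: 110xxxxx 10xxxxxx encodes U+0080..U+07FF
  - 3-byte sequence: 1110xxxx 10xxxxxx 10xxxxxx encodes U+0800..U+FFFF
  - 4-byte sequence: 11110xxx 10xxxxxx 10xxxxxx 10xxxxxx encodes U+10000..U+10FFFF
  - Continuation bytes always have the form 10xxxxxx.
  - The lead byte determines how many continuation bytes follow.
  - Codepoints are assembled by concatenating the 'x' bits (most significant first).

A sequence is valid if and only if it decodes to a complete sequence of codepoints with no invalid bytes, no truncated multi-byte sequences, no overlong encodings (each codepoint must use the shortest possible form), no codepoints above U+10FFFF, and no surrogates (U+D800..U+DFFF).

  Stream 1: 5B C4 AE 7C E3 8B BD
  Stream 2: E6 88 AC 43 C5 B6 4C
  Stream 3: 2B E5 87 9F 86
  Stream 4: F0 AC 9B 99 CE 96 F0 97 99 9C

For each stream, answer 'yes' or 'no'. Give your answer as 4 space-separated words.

Stream 1: decodes cleanly. VALID
Stream 2: decodes cleanly. VALID
Stream 3: error at byte offset 4. INVALID
Stream 4: decodes cleanly. VALID

Answer: yes yes no yes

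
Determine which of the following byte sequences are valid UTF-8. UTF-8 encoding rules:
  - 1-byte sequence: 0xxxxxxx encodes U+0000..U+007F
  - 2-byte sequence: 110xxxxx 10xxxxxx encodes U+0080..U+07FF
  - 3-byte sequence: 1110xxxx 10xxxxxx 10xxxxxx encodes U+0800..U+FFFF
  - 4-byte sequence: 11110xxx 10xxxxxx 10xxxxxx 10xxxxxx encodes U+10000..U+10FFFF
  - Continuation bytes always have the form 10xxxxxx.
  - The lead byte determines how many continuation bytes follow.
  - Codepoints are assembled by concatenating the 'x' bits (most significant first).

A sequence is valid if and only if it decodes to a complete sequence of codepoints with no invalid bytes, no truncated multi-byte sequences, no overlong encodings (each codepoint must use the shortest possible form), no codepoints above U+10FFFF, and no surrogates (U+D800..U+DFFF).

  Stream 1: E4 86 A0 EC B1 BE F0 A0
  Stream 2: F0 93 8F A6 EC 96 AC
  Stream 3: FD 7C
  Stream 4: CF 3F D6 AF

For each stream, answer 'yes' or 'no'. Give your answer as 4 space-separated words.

Answer: no yes no no

Derivation:
Stream 1: error at byte offset 8. INVALID
Stream 2: decodes cleanly. VALID
Stream 3: error at byte offset 0. INVALID
Stream 4: error at byte offset 1. INVALID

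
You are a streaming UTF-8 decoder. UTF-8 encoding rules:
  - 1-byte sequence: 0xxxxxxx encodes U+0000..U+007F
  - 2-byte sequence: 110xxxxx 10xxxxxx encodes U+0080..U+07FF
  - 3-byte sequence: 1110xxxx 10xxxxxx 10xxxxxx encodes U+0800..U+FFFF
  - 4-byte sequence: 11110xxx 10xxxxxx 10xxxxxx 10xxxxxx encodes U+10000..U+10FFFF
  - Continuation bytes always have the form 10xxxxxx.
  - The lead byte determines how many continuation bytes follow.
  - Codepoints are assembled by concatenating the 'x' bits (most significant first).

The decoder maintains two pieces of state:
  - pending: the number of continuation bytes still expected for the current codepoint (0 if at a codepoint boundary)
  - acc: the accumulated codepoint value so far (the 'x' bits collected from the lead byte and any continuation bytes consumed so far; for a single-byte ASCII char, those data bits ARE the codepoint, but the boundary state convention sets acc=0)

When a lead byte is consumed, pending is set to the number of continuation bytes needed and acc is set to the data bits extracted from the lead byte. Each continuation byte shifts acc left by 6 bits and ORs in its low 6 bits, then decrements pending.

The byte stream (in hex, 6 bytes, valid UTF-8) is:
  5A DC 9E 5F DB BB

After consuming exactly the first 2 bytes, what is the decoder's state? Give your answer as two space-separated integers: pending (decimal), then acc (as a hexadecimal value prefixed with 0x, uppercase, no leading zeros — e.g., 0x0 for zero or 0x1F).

Byte[0]=5A: 1-byte. pending=0, acc=0x0
Byte[1]=DC: 2-byte lead. pending=1, acc=0x1C

Answer: 1 0x1C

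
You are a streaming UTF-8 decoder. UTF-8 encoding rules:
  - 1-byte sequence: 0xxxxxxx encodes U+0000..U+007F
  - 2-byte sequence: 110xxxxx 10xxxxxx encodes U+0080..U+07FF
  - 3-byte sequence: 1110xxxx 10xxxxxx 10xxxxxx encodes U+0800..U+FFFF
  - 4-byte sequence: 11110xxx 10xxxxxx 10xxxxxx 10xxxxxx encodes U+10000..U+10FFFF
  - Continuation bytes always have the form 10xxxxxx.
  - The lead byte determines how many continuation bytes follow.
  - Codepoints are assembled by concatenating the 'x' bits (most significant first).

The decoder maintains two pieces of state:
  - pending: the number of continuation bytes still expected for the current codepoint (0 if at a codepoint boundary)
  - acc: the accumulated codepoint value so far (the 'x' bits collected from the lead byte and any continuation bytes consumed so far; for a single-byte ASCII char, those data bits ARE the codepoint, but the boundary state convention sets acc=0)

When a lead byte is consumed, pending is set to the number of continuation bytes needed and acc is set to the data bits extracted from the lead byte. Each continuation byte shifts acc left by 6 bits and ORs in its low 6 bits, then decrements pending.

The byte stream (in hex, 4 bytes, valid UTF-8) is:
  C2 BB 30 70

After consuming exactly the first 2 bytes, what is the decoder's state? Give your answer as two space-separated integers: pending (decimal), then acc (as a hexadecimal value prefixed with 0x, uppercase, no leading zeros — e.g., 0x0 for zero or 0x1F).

Byte[0]=C2: 2-byte lead. pending=1, acc=0x2
Byte[1]=BB: continuation. acc=(acc<<6)|0x3B=0xBB, pending=0

Answer: 0 0xBB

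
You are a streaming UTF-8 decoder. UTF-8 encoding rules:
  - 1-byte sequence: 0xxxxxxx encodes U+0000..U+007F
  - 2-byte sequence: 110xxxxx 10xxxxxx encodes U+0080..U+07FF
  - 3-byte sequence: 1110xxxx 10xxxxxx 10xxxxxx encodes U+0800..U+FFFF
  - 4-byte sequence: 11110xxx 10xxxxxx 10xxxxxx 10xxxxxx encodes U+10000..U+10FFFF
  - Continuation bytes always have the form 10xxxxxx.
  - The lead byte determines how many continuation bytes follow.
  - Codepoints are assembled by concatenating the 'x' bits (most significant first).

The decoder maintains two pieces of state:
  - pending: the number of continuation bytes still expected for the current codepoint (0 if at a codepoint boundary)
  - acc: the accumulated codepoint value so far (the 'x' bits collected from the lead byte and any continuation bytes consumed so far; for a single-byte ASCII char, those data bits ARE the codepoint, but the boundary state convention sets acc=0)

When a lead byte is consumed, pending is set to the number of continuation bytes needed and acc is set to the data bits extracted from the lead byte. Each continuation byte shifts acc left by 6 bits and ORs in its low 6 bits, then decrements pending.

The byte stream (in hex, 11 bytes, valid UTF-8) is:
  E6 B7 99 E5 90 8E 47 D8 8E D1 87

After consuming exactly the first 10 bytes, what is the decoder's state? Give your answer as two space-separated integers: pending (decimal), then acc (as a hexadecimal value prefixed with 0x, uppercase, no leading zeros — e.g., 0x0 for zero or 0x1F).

Byte[0]=E6: 3-byte lead. pending=2, acc=0x6
Byte[1]=B7: continuation. acc=(acc<<6)|0x37=0x1B7, pending=1
Byte[2]=99: continuation. acc=(acc<<6)|0x19=0x6DD9, pending=0
Byte[3]=E5: 3-byte lead. pending=2, acc=0x5
Byte[4]=90: continuation. acc=(acc<<6)|0x10=0x150, pending=1
Byte[5]=8E: continuation. acc=(acc<<6)|0x0E=0x540E, pending=0
Byte[6]=47: 1-byte. pending=0, acc=0x0
Byte[7]=D8: 2-byte lead. pending=1, acc=0x18
Byte[8]=8E: continuation. acc=(acc<<6)|0x0E=0x60E, pending=0
Byte[9]=D1: 2-byte lead. pending=1, acc=0x11

Answer: 1 0x11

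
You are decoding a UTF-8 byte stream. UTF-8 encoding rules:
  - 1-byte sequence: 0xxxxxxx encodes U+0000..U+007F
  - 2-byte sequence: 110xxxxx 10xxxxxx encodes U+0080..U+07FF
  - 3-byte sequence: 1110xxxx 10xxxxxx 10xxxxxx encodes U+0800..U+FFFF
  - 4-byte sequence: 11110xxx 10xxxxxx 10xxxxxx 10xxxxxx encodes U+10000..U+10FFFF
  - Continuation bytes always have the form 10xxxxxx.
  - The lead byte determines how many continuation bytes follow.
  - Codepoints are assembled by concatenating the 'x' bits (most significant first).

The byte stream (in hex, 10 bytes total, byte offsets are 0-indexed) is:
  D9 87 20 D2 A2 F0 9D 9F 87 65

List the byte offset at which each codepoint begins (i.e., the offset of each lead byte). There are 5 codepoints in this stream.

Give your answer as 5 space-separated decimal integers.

Answer: 0 2 3 5 9

Derivation:
Byte[0]=D9: 2-byte lead, need 1 cont bytes. acc=0x19
Byte[1]=87: continuation. acc=(acc<<6)|0x07=0x647
Completed: cp=U+0647 (starts at byte 0)
Byte[2]=20: 1-byte ASCII. cp=U+0020
Byte[3]=D2: 2-byte lead, need 1 cont bytes. acc=0x12
Byte[4]=A2: continuation. acc=(acc<<6)|0x22=0x4A2
Completed: cp=U+04A2 (starts at byte 3)
Byte[5]=F0: 4-byte lead, need 3 cont bytes. acc=0x0
Byte[6]=9D: continuation. acc=(acc<<6)|0x1D=0x1D
Byte[7]=9F: continuation. acc=(acc<<6)|0x1F=0x75F
Byte[8]=87: continuation. acc=(acc<<6)|0x07=0x1D7C7
Completed: cp=U+1D7C7 (starts at byte 5)
Byte[9]=65: 1-byte ASCII. cp=U+0065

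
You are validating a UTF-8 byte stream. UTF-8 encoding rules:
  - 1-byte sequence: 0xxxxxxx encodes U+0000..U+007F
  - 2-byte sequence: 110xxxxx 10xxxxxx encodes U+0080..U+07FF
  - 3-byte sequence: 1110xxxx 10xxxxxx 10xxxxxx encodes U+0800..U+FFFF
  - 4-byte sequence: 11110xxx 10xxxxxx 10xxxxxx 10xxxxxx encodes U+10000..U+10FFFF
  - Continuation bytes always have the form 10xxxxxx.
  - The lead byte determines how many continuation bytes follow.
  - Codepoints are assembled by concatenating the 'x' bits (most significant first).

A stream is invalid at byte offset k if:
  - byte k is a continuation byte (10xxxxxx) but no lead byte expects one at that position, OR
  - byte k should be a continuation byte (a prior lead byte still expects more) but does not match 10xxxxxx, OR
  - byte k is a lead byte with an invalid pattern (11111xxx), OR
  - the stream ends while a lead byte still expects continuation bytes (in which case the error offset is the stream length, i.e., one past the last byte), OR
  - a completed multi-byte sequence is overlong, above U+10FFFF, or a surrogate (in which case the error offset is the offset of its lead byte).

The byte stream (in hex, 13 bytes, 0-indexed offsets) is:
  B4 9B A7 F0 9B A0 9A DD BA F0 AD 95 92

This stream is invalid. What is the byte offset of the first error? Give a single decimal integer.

Answer: 0

Derivation:
Byte[0]=B4: INVALID lead byte (not 0xxx/110x/1110/11110)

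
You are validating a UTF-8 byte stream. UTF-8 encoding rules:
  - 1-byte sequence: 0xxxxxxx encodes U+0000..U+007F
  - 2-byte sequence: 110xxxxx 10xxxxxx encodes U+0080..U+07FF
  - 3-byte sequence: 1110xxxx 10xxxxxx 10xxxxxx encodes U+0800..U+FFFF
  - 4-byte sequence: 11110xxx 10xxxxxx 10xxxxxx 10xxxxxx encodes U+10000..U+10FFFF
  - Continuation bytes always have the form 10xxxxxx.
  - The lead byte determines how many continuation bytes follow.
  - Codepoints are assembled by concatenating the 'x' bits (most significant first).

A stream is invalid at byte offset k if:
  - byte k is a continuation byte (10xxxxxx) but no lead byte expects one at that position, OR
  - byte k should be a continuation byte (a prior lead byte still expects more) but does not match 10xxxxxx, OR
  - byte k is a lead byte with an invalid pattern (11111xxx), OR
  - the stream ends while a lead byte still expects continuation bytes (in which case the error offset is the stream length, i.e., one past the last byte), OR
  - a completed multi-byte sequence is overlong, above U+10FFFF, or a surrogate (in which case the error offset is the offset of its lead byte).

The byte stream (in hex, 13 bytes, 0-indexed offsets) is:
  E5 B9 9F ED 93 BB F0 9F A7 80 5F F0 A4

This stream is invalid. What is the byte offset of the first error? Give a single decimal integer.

Byte[0]=E5: 3-byte lead, need 2 cont bytes. acc=0x5
Byte[1]=B9: continuation. acc=(acc<<6)|0x39=0x179
Byte[2]=9F: continuation. acc=(acc<<6)|0x1F=0x5E5F
Completed: cp=U+5E5F (starts at byte 0)
Byte[3]=ED: 3-byte lead, need 2 cont bytes. acc=0xD
Byte[4]=93: continuation. acc=(acc<<6)|0x13=0x353
Byte[5]=BB: continuation. acc=(acc<<6)|0x3B=0xD4FB
Completed: cp=U+D4FB (starts at byte 3)
Byte[6]=F0: 4-byte lead, need 3 cont bytes. acc=0x0
Byte[7]=9F: continuation. acc=(acc<<6)|0x1F=0x1F
Byte[8]=A7: continuation. acc=(acc<<6)|0x27=0x7E7
Byte[9]=80: continuation. acc=(acc<<6)|0x00=0x1F9C0
Completed: cp=U+1F9C0 (starts at byte 6)
Byte[10]=5F: 1-byte ASCII. cp=U+005F
Byte[11]=F0: 4-byte lead, need 3 cont bytes. acc=0x0
Byte[12]=A4: continuation. acc=(acc<<6)|0x24=0x24
Byte[13]: stream ended, expected continuation. INVALID

Answer: 13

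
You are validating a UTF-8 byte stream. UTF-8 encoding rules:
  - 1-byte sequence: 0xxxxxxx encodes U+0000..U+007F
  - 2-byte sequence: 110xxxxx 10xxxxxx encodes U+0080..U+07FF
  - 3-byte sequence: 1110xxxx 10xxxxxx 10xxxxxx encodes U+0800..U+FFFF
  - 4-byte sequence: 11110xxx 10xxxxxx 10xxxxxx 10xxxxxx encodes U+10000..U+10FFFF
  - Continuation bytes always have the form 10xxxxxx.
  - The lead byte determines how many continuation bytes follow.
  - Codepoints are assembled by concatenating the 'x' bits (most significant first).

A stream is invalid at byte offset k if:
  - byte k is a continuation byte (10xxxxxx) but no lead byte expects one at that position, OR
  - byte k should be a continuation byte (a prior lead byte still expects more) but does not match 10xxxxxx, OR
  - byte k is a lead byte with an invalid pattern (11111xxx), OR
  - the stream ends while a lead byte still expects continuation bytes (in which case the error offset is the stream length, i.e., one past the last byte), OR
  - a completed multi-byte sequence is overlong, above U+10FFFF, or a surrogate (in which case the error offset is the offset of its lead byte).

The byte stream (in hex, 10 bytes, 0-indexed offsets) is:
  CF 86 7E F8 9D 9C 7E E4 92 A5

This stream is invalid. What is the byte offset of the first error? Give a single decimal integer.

Byte[0]=CF: 2-byte lead, need 1 cont bytes. acc=0xF
Byte[1]=86: continuation. acc=(acc<<6)|0x06=0x3C6
Completed: cp=U+03C6 (starts at byte 0)
Byte[2]=7E: 1-byte ASCII. cp=U+007E
Byte[3]=F8: INVALID lead byte (not 0xxx/110x/1110/11110)

Answer: 3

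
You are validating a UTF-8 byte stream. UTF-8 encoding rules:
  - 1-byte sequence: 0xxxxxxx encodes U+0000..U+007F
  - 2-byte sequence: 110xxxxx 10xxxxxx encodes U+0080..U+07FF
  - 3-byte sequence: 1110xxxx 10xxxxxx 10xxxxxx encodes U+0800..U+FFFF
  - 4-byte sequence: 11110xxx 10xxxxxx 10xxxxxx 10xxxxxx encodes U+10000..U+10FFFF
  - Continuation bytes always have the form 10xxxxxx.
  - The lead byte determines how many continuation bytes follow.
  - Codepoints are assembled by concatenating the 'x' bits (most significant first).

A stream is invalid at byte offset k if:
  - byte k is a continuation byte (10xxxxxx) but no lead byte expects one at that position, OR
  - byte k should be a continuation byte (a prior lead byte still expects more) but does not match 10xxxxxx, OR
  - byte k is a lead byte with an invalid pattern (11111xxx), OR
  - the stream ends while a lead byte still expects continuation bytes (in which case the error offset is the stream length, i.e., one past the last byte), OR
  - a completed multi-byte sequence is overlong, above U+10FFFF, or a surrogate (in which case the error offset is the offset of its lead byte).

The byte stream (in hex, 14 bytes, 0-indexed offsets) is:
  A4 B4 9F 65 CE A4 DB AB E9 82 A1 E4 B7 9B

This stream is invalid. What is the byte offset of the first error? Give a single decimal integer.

Byte[0]=A4: INVALID lead byte (not 0xxx/110x/1110/11110)

Answer: 0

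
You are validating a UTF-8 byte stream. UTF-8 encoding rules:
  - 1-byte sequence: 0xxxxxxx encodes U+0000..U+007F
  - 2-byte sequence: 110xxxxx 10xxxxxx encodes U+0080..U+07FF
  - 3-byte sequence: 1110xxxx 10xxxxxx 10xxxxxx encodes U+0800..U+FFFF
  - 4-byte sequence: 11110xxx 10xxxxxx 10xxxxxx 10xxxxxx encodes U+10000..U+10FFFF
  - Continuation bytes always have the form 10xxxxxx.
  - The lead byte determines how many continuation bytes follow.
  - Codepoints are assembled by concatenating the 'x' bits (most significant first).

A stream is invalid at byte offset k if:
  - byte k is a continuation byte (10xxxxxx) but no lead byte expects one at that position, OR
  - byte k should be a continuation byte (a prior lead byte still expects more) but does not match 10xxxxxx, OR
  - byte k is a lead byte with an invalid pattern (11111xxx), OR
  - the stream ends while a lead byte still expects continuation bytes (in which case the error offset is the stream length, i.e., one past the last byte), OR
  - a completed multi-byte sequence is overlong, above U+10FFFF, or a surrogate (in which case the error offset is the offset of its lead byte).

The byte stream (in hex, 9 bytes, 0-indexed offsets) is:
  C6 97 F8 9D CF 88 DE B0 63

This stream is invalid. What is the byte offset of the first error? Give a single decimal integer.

Byte[0]=C6: 2-byte lead, need 1 cont bytes. acc=0x6
Byte[1]=97: continuation. acc=(acc<<6)|0x17=0x197
Completed: cp=U+0197 (starts at byte 0)
Byte[2]=F8: INVALID lead byte (not 0xxx/110x/1110/11110)

Answer: 2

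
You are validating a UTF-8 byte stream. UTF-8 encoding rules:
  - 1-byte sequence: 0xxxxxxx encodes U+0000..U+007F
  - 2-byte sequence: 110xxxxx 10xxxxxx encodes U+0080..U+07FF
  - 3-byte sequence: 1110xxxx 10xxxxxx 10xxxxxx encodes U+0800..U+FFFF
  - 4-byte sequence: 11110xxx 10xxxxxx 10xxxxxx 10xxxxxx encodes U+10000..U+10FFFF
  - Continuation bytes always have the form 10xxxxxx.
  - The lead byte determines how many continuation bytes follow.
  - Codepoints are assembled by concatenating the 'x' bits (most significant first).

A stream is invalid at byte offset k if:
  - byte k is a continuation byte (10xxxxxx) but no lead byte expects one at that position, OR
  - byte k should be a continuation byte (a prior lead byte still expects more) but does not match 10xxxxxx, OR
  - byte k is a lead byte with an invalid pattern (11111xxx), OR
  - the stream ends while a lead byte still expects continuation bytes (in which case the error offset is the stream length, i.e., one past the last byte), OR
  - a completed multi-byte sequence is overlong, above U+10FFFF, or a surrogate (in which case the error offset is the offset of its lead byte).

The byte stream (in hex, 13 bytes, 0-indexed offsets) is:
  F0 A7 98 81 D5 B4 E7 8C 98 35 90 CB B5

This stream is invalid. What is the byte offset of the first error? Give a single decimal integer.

Byte[0]=F0: 4-byte lead, need 3 cont bytes. acc=0x0
Byte[1]=A7: continuation. acc=(acc<<6)|0x27=0x27
Byte[2]=98: continuation. acc=(acc<<6)|0x18=0x9D8
Byte[3]=81: continuation. acc=(acc<<6)|0x01=0x27601
Completed: cp=U+27601 (starts at byte 0)
Byte[4]=D5: 2-byte lead, need 1 cont bytes. acc=0x15
Byte[5]=B4: continuation. acc=(acc<<6)|0x34=0x574
Completed: cp=U+0574 (starts at byte 4)
Byte[6]=E7: 3-byte lead, need 2 cont bytes. acc=0x7
Byte[7]=8C: continuation. acc=(acc<<6)|0x0C=0x1CC
Byte[8]=98: continuation. acc=(acc<<6)|0x18=0x7318
Completed: cp=U+7318 (starts at byte 6)
Byte[9]=35: 1-byte ASCII. cp=U+0035
Byte[10]=90: INVALID lead byte (not 0xxx/110x/1110/11110)

Answer: 10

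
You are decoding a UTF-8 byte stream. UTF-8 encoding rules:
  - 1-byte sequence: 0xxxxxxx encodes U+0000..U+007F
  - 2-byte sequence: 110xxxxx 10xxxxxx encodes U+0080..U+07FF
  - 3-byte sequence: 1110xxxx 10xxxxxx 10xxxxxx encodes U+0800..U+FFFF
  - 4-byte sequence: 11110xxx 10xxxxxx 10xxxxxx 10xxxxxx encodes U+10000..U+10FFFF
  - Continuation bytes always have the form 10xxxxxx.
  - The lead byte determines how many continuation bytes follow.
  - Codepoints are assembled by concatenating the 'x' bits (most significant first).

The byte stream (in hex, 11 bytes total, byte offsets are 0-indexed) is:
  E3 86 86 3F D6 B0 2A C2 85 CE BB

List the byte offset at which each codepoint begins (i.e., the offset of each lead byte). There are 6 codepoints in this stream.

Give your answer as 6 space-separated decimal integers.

Byte[0]=E3: 3-byte lead, need 2 cont bytes. acc=0x3
Byte[1]=86: continuation. acc=(acc<<6)|0x06=0xC6
Byte[2]=86: continuation. acc=(acc<<6)|0x06=0x3186
Completed: cp=U+3186 (starts at byte 0)
Byte[3]=3F: 1-byte ASCII. cp=U+003F
Byte[4]=D6: 2-byte lead, need 1 cont bytes. acc=0x16
Byte[5]=B0: continuation. acc=(acc<<6)|0x30=0x5B0
Completed: cp=U+05B0 (starts at byte 4)
Byte[6]=2A: 1-byte ASCII. cp=U+002A
Byte[7]=C2: 2-byte lead, need 1 cont bytes. acc=0x2
Byte[8]=85: continuation. acc=(acc<<6)|0x05=0x85
Completed: cp=U+0085 (starts at byte 7)
Byte[9]=CE: 2-byte lead, need 1 cont bytes. acc=0xE
Byte[10]=BB: continuation. acc=(acc<<6)|0x3B=0x3BB
Completed: cp=U+03BB (starts at byte 9)

Answer: 0 3 4 6 7 9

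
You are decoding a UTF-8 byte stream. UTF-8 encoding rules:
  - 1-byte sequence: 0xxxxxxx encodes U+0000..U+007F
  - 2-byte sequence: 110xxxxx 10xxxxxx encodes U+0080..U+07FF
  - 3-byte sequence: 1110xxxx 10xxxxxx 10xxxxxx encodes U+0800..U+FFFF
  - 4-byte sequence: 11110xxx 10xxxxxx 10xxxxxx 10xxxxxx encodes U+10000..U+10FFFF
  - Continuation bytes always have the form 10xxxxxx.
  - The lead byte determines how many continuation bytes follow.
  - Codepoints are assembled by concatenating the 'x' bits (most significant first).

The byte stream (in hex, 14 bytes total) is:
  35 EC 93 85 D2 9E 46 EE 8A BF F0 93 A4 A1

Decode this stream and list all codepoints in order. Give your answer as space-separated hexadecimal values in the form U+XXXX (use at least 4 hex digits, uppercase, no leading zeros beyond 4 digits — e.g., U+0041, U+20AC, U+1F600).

Answer: U+0035 U+C4C5 U+049E U+0046 U+E2BF U+13921

Derivation:
Byte[0]=35: 1-byte ASCII. cp=U+0035
Byte[1]=EC: 3-byte lead, need 2 cont bytes. acc=0xC
Byte[2]=93: continuation. acc=(acc<<6)|0x13=0x313
Byte[3]=85: continuation. acc=(acc<<6)|0x05=0xC4C5
Completed: cp=U+C4C5 (starts at byte 1)
Byte[4]=D2: 2-byte lead, need 1 cont bytes. acc=0x12
Byte[5]=9E: continuation. acc=(acc<<6)|0x1E=0x49E
Completed: cp=U+049E (starts at byte 4)
Byte[6]=46: 1-byte ASCII. cp=U+0046
Byte[7]=EE: 3-byte lead, need 2 cont bytes. acc=0xE
Byte[8]=8A: continuation. acc=(acc<<6)|0x0A=0x38A
Byte[9]=BF: continuation. acc=(acc<<6)|0x3F=0xE2BF
Completed: cp=U+E2BF (starts at byte 7)
Byte[10]=F0: 4-byte lead, need 3 cont bytes. acc=0x0
Byte[11]=93: continuation. acc=(acc<<6)|0x13=0x13
Byte[12]=A4: continuation. acc=(acc<<6)|0x24=0x4E4
Byte[13]=A1: continuation. acc=(acc<<6)|0x21=0x13921
Completed: cp=U+13921 (starts at byte 10)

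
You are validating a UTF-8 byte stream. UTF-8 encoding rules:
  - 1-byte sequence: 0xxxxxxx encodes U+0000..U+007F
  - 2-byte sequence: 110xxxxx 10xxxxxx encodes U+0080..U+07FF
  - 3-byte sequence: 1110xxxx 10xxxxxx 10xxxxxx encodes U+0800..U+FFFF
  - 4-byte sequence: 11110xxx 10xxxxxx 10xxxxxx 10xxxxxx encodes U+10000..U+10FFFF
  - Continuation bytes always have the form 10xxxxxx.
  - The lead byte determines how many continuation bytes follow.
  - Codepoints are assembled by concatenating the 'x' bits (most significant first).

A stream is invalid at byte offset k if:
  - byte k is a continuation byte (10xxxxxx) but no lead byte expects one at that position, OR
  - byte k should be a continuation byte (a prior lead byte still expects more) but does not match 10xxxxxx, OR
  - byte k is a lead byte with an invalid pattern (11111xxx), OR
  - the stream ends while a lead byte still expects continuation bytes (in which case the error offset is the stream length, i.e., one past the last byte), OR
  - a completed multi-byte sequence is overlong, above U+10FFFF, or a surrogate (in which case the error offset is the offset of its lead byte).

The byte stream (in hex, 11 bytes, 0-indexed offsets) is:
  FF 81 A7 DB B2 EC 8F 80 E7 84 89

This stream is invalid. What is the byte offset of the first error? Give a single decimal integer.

Byte[0]=FF: INVALID lead byte (not 0xxx/110x/1110/11110)

Answer: 0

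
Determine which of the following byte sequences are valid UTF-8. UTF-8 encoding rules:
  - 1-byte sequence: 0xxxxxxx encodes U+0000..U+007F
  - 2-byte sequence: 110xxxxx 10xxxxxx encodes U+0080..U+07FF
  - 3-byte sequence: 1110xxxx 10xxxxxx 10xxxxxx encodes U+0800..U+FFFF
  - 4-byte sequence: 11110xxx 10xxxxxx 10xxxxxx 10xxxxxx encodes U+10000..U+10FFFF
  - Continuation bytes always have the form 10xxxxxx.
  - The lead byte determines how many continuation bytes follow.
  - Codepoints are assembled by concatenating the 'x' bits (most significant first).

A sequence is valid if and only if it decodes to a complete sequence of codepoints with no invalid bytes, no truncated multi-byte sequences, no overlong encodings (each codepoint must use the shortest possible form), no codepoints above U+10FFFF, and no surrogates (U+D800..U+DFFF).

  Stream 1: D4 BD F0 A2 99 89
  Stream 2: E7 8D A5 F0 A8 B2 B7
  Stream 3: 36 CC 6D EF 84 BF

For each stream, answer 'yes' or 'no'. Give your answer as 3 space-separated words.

Stream 1: decodes cleanly. VALID
Stream 2: decodes cleanly. VALID
Stream 3: error at byte offset 2. INVALID

Answer: yes yes no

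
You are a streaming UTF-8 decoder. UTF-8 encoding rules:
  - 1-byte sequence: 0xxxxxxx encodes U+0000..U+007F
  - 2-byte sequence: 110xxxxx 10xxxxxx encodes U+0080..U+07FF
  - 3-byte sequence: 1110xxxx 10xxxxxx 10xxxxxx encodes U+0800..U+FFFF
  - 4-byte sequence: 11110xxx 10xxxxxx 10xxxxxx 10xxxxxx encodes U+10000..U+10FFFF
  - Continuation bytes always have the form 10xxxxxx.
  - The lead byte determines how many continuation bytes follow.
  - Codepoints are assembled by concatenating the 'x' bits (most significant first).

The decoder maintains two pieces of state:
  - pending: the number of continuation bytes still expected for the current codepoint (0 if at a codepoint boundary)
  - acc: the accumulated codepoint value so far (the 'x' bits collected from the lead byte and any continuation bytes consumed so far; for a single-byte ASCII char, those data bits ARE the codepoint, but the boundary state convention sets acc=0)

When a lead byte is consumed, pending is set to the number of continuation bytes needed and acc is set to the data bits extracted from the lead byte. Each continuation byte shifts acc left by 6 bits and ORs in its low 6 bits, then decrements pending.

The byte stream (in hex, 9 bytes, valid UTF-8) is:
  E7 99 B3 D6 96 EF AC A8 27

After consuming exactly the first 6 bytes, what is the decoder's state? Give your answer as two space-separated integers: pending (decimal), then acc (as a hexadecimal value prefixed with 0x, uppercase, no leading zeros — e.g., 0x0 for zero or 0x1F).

Answer: 2 0xF

Derivation:
Byte[0]=E7: 3-byte lead. pending=2, acc=0x7
Byte[1]=99: continuation. acc=(acc<<6)|0x19=0x1D9, pending=1
Byte[2]=B3: continuation. acc=(acc<<6)|0x33=0x7673, pending=0
Byte[3]=D6: 2-byte lead. pending=1, acc=0x16
Byte[4]=96: continuation. acc=(acc<<6)|0x16=0x596, pending=0
Byte[5]=EF: 3-byte lead. pending=2, acc=0xF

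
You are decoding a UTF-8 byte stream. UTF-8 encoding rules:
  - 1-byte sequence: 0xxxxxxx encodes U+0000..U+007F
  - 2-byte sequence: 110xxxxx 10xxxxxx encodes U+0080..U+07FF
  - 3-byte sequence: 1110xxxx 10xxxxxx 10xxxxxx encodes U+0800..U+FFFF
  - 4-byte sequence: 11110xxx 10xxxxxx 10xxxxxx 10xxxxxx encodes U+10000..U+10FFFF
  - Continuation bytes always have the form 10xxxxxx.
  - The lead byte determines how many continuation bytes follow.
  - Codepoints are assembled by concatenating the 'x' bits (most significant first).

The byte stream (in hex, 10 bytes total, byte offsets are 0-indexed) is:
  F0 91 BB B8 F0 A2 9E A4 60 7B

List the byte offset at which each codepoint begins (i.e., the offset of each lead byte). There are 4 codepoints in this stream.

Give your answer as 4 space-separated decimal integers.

Byte[0]=F0: 4-byte lead, need 3 cont bytes. acc=0x0
Byte[1]=91: continuation. acc=(acc<<6)|0x11=0x11
Byte[2]=BB: continuation. acc=(acc<<6)|0x3B=0x47B
Byte[3]=B8: continuation. acc=(acc<<6)|0x38=0x11EF8
Completed: cp=U+11EF8 (starts at byte 0)
Byte[4]=F0: 4-byte lead, need 3 cont bytes. acc=0x0
Byte[5]=A2: continuation. acc=(acc<<6)|0x22=0x22
Byte[6]=9E: continuation. acc=(acc<<6)|0x1E=0x89E
Byte[7]=A4: continuation. acc=(acc<<6)|0x24=0x227A4
Completed: cp=U+227A4 (starts at byte 4)
Byte[8]=60: 1-byte ASCII. cp=U+0060
Byte[9]=7B: 1-byte ASCII. cp=U+007B

Answer: 0 4 8 9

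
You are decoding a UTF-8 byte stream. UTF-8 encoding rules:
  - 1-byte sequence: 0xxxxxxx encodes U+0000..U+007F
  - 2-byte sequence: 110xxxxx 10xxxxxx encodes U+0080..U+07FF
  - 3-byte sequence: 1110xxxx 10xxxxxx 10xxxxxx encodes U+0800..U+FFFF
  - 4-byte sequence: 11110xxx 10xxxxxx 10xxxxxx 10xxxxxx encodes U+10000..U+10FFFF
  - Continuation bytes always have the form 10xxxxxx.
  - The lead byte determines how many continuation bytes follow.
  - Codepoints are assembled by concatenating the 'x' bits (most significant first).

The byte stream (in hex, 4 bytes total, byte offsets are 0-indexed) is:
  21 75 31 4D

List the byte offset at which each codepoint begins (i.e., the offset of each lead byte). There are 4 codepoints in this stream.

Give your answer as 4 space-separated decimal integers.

Answer: 0 1 2 3

Derivation:
Byte[0]=21: 1-byte ASCII. cp=U+0021
Byte[1]=75: 1-byte ASCII. cp=U+0075
Byte[2]=31: 1-byte ASCII. cp=U+0031
Byte[3]=4D: 1-byte ASCII. cp=U+004D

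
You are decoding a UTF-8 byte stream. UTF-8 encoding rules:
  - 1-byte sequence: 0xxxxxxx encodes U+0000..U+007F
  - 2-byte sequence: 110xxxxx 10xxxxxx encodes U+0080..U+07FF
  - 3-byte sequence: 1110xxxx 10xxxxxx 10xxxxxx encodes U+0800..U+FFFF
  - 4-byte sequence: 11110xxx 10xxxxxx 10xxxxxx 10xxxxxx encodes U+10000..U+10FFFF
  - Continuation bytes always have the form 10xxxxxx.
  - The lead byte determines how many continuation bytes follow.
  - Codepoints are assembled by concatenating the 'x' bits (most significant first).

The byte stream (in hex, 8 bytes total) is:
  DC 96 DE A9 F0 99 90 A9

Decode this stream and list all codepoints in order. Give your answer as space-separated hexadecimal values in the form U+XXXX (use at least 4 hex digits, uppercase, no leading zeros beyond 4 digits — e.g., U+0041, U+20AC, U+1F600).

Answer: U+0716 U+07A9 U+19429

Derivation:
Byte[0]=DC: 2-byte lead, need 1 cont bytes. acc=0x1C
Byte[1]=96: continuation. acc=(acc<<6)|0x16=0x716
Completed: cp=U+0716 (starts at byte 0)
Byte[2]=DE: 2-byte lead, need 1 cont bytes. acc=0x1E
Byte[3]=A9: continuation. acc=(acc<<6)|0x29=0x7A9
Completed: cp=U+07A9 (starts at byte 2)
Byte[4]=F0: 4-byte lead, need 3 cont bytes. acc=0x0
Byte[5]=99: continuation. acc=(acc<<6)|0x19=0x19
Byte[6]=90: continuation. acc=(acc<<6)|0x10=0x650
Byte[7]=A9: continuation. acc=(acc<<6)|0x29=0x19429
Completed: cp=U+19429 (starts at byte 4)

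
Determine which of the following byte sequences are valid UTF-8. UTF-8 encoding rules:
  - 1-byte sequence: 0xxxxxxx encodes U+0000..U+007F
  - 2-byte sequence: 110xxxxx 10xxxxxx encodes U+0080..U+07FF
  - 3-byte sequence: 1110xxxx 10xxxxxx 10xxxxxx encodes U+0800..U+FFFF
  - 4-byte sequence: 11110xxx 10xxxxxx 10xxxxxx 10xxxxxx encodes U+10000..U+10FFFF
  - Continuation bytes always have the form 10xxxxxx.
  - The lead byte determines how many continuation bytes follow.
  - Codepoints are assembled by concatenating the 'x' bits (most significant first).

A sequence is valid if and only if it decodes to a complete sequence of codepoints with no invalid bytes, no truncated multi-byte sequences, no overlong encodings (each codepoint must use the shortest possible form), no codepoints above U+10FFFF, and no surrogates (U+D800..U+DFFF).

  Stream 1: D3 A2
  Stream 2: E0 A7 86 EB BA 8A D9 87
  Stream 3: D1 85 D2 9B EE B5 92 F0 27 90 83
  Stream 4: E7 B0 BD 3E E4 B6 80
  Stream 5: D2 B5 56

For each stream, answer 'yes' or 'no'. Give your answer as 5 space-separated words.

Answer: yes yes no yes yes

Derivation:
Stream 1: decodes cleanly. VALID
Stream 2: decodes cleanly. VALID
Stream 3: error at byte offset 8. INVALID
Stream 4: decodes cleanly. VALID
Stream 5: decodes cleanly. VALID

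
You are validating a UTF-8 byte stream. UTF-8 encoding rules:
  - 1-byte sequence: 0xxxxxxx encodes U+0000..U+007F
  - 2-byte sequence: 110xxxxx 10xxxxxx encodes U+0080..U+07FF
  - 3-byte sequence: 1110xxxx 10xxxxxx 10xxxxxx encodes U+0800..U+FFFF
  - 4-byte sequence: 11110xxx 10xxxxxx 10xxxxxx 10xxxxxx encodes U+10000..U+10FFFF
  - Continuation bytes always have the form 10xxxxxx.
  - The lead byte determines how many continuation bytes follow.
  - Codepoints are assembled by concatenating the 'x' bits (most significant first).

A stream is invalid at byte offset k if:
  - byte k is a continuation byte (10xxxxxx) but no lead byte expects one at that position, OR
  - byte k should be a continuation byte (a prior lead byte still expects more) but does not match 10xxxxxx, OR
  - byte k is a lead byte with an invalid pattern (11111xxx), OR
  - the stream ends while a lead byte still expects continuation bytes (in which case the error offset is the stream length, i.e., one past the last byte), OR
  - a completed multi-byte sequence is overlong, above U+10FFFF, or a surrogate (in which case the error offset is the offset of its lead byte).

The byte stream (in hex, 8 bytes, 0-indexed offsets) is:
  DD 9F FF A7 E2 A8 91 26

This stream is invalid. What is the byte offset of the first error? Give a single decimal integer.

Answer: 2

Derivation:
Byte[0]=DD: 2-byte lead, need 1 cont bytes. acc=0x1D
Byte[1]=9F: continuation. acc=(acc<<6)|0x1F=0x75F
Completed: cp=U+075F (starts at byte 0)
Byte[2]=FF: INVALID lead byte (not 0xxx/110x/1110/11110)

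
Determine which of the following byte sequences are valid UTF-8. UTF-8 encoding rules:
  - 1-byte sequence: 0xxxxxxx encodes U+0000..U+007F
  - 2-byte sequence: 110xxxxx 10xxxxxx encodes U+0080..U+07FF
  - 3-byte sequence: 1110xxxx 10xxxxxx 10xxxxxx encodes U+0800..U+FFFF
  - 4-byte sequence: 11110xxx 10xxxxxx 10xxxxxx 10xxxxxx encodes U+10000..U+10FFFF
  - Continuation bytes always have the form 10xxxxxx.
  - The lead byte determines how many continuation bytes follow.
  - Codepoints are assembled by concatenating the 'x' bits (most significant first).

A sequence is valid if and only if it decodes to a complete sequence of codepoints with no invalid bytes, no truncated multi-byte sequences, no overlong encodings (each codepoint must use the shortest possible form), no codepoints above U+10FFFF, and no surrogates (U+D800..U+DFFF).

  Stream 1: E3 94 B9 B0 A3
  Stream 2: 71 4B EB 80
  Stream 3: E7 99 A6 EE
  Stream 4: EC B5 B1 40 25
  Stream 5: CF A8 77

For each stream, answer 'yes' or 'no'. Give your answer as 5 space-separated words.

Stream 1: error at byte offset 3. INVALID
Stream 2: error at byte offset 4. INVALID
Stream 3: error at byte offset 4. INVALID
Stream 4: decodes cleanly. VALID
Stream 5: decodes cleanly. VALID

Answer: no no no yes yes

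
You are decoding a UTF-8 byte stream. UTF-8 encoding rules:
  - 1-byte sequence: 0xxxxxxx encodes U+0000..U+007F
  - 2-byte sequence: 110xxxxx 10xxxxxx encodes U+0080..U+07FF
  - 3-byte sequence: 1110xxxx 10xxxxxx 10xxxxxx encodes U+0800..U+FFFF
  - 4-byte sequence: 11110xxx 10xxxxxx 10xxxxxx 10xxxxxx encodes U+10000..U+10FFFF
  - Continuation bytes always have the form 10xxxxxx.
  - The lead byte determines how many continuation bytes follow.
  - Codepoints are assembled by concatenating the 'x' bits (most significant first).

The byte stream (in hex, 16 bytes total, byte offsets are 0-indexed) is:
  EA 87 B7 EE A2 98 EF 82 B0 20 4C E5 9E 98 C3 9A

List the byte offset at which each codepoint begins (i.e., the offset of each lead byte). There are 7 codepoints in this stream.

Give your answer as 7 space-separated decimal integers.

Byte[0]=EA: 3-byte lead, need 2 cont bytes. acc=0xA
Byte[1]=87: continuation. acc=(acc<<6)|0x07=0x287
Byte[2]=B7: continuation. acc=(acc<<6)|0x37=0xA1F7
Completed: cp=U+A1F7 (starts at byte 0)
Byte[3]=EE: 3-byte lead, need 2 cont bytes. acc=0xE
Byte[4]=A2: continuation. acc=(acc<<6)|0x22=0x3A2
Byte[5]=98: continuation. acc=(acc<<6)|0x18=0xE898
Completed: cp=U+E898 (starts at byte 3)
Byte[6]=EF: 3-byte lead, need 2 cont bytes. acc=0xF
Byte[7]=82: continuation. acc=(acc<<6)|0x02=0x3C2
Byte[8]=B0: continuation. acc=(acc<<6)|0x30=0xF0B0
Completed: cp=U+F0B0 (starts at byte 6)
Byte[9]=20: 1-byte ASCII. cp=U+0020
Byte[10]=4C: 1-byte ASCII. cp=U+004C
Byte[11]=E5: 3-byte lead, need 2 cont bytes. acc=0x5
Byte[12]=9E: continuation. acc=(acc<<6)|0x1E=0x15E
Byte[13]=98: continuation. acc=(acc<<6)|0x18=0x5798
Completed: cp=U+5798 (starts at byte 11)
Byte[14]=C3: 2-byte lead, need 1 cont bytes. acc=0x3
Byte[15]=9A: continuation. acc=(acc<<6)|0x1A=0xDA
Completed: cp=U+00DA (starts at byte 14)

Answer: 0 3 6 9 10 11 14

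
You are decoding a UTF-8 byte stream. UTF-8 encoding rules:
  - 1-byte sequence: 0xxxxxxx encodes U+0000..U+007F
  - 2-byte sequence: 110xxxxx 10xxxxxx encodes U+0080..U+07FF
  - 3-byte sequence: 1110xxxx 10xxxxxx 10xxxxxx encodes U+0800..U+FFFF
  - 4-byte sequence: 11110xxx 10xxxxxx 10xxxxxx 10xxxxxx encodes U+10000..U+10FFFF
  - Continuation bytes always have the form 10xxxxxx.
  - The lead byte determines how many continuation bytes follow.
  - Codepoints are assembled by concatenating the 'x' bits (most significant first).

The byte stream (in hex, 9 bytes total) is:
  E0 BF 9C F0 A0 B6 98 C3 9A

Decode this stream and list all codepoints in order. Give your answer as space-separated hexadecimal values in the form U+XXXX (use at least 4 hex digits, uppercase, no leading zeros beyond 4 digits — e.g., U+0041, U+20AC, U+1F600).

Answer: U+0FDC U+20D98 U+00DA

Derivation:
Byte[0]=E0: 3-byte lead, need 2 cont bytes. acc=0x0
Byte[1]=BF: continuation. acc=(acc<<6)|0x3F=0x3F
Byte[2]=9C: continuation. acc=(acc<<6)|0x1C=0xFDC
Completed: cp=U+0FDC (starts at byte 0)
Byte[3]=F0: 4-byte lead, need 3 cont bytes. acc=0x0
Byte[4]=A0: continuation. acc=(acc<<6)|0x20=0x20
Byte[5]=B6: continuation. acc=(acc<<6)|0x36=0x836
Byte[6]=98: continuation. acc=(acc<<6)|0x18=0x20D98
Completed: cp=U+20D98 (starts at byte 3)
Byte[7]=C3: 2-byte lead, need 1 cont bytes. acc=0x3
Byte[8]=9A: continuation. acc=(acc<<6)|0x1A=0xDA
Completed: cp=U+00DA (starts at byte 7)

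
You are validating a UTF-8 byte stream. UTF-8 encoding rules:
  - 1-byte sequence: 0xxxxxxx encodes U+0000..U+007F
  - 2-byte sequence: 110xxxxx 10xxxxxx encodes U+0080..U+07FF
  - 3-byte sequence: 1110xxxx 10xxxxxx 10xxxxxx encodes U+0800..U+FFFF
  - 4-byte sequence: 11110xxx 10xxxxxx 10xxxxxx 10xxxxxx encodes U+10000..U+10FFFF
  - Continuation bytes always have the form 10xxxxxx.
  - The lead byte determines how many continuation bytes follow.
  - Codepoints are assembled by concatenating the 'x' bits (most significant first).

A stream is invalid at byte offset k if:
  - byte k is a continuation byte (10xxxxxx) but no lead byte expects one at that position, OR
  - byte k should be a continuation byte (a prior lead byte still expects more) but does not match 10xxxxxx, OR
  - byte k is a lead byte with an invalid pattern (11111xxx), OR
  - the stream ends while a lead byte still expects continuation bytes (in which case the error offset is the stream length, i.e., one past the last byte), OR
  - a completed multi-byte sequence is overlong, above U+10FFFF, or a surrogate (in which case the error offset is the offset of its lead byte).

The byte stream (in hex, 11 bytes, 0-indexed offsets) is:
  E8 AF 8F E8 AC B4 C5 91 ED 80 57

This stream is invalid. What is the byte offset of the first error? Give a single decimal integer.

Byte[0]=E8: 3-byte lead, need 2 cont bytes. acc=0x8
Byte[1]=AF: continuation. acc=(acc<<6)|0x2F=0x22F
Byte[2]=8F: continuation. acc=(acc<<6)|0x0F=0x8BCF
Completed: cp=U+8BCF (starts at byte 0)
Byte[3]=E8: 3-byte lead, need 2 cont bytes. acc=0x8
Byte[4]=AC: continuation. acc=(acc<<6)|0x2C=0x22C
Byte[5]=B4: continuation. acc=(acc<<6)|0x34=0x8B34
Completed: cp=U+8B34 (starts at byte 3)
Byte[6]=C5: 2-byte lead, need 1 cont bytes. acc=0x5
Byte[7]=91: continuation. acc=(acc<<6)|0x11=0x151
Completed: cp=U+0151 (starts at byte 6)
Byte[8]=ED: 3-byte lead, need 2 cont bytes. acc=0xD
Byte[9]=80: continuation. acc=(acc<<6)|0x00=0x340
Byte[10]=57: expected 10xxxxxx continuation. INVALID

Answer: 10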